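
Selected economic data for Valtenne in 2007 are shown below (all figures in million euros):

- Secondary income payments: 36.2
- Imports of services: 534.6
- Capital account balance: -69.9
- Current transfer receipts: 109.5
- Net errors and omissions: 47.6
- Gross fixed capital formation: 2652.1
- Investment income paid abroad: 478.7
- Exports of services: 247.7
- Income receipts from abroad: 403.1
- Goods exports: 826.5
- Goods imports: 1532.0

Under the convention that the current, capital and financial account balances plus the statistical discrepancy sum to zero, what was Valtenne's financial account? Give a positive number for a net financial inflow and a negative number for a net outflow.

Goods balance = 826.5 - 1532.0 = -705.5
Services balance = 247.7 - 534.6 = -286.9
Trade balance (goods + services) = -705.5 + (-286.9) = -992.4
Net primary income = 403.1 - 478.7 = -75.6
Net secondary income = 109.5 - 36.2 = 73.3
Current account = -992.4 + (-75.6) + 73.3 = -994.7
Financial account = -(-994.7 + (-69.9) + 47.6) = 1017.0

1017.0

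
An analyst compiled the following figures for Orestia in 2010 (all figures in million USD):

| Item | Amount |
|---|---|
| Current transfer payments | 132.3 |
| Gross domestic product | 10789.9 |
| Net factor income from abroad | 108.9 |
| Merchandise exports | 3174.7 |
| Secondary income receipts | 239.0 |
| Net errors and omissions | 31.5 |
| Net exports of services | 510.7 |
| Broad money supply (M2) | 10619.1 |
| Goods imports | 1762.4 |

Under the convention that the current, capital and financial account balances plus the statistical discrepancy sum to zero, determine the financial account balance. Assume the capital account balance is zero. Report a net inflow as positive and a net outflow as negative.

Goods balance = 3174.7 - 1762.4 = 1412.3
Services balance = 510.7
Trade balance (goods + services) = 1412.3 + 510.7 = 1923.0
Net primary income = 108.9
Net secondary income = 239.0 - 132.3 = 106.7
Current account = 1923.0 + 108.9 + 106.7 = 2138.6
Financial account = -(2138.6 + 31.5) = -2170.1

-2170.1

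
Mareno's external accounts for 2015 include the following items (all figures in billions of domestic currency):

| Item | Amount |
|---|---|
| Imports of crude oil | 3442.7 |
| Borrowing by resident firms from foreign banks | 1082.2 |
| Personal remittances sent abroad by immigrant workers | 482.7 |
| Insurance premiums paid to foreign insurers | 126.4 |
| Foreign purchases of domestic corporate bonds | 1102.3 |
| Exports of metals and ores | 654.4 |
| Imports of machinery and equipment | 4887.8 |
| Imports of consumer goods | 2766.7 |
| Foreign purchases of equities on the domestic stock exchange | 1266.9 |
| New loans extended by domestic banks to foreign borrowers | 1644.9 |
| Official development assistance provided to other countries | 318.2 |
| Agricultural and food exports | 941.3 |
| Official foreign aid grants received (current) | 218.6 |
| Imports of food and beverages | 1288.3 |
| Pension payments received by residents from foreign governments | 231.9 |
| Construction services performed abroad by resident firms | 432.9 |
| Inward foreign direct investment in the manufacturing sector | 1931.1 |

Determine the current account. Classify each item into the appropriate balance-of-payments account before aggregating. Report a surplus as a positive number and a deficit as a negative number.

Goods: -3442.7 - 2766.7 + 941.3 - 4887.8 + 654.4 - 1288.3 = -10789.8
Services: 432.9 - 126.4 = 306.5
Secondary income: -482.7 + 218.6 + 231.9 - 318.2 = -350.4
Current account = (-10789.8) + 306.5 + (-350.4) = -10833.7
(Excluded from the current account — financial account: borrowing by resident firms from foreign banks 1082.2, foreign purchases of domestic corporate bonds 1102.3, foreign purchases of equities on the domestic stock exchange 1266.9, new loans extended by domestic banks to foreign borrowers 1644.9, inward foreign direct investment in the manufacturing sector 1931.1.)

-10833.7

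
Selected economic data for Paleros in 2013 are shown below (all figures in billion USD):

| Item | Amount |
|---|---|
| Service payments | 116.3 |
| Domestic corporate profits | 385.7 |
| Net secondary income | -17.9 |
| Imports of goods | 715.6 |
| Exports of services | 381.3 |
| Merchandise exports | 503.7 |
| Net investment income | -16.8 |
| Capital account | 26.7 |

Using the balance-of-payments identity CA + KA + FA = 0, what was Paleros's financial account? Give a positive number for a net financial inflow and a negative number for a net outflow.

Goods balance = 503.7 - 715.6 = -211.9
Services balance = 381.3 - 116.3 = 265.0
Trade balance (goods + services) = -211.9 + 265.0 = 53.1
Net primary income = -16.8
Net secondary income = -17.9
Current account = 53.1 + (-16.8) + (-17.9) = 18.4
Financial account = -(18.4 + 26.7) = -45.1

-45.1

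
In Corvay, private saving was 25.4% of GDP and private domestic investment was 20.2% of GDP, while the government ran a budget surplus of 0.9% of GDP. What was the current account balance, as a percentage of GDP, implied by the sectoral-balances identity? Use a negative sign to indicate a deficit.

By the sectoral-balances identity, CA = (S_private - I) + (T - G).
Private balance = 25.4 - 20.2 = 5.2
Government balance (T - G) = 0.9
CA = 5.2 + 0.9 = 6.1

6.1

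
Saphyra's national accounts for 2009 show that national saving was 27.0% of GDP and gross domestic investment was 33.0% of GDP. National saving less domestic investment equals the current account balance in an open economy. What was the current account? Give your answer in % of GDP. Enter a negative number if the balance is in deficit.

-6.0

CA = S - I = 27.0 - 33.0 = -6.0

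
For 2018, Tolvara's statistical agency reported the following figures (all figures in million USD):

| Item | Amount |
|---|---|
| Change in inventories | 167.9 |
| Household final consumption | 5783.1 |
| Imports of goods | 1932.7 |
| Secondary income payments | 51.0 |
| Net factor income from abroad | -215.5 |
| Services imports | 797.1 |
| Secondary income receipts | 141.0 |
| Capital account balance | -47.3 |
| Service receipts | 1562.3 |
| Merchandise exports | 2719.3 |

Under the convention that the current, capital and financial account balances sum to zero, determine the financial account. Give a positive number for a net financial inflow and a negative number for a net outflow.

Goods balance = 2719.3 - 1932.7 = 786.6
Services balance = 1562.3 - 797.1 = 765.2
Trade balance (goods + services) = 786.6 + 765.2 = 1551.8
Net primary income = -215.5
Net secondary income = 141.0 - 51.0 = 90.0
Current account = 1551.8 + (-215.5) + 90.0 = 1426.3
Financial account = -(1426.3 + (-47.3)) = -1379.0

-1379.0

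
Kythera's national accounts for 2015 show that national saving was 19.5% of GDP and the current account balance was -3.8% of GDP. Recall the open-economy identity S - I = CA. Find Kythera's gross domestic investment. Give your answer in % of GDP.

I = S - CA = 19.5 - (-3.8) = 23.3

23.3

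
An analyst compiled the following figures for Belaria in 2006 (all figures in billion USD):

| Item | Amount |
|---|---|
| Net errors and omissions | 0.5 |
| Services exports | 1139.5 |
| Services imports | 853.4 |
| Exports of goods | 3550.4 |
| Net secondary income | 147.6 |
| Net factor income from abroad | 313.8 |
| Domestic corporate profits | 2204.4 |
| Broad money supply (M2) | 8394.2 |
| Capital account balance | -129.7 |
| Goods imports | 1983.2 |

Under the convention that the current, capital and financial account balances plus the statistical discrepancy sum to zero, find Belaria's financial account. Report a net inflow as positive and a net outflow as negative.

Goods balance = 3550.4 - 1983.2 = 1567.2
Services balance = 1139.5 - 853.4 = 286.1
Trade balance (goods + services) = 1567.2 + 286.1 = 1853.3
Net primary income = 313.8
Net secondary income = 147.6
Current account = 1853.3 + 313.8 + 147.6 = 2314.7
Financial account = -(2314.7 + (-129.7) + 0.5) = -2185.5

-2185.5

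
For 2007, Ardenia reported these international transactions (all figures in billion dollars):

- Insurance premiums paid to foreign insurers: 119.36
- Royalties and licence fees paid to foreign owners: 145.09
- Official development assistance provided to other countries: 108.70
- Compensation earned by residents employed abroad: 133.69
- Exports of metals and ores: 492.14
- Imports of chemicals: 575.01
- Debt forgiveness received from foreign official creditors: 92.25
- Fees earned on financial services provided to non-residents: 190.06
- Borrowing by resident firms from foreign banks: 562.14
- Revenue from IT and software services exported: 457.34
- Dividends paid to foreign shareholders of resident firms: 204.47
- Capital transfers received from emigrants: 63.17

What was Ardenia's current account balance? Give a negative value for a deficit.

Goods: -575.01 + 492.14 = -82.87
Services: -119.36 - 145.09 + 190.06 + 457.34 = 382.95
Primary income: 133.69 - 204.47 = -70.78
Secondary income: -108.70
Current account = (-82.87) + 382.95 + (-70.78) + (-108.70) = 120.60
(Excluded from the current account — capital account: debt forgiveness received from foreign official creditors 92.25, capital transfers received from emigrants 63.17; financial account: borrowing by resident firms from foreign banks 562.14.)

120.60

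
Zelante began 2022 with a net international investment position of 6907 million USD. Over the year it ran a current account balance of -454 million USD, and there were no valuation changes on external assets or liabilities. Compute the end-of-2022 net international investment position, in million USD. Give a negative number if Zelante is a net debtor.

6453

With no valuation effects, change in NIIP = current account = -454
End-of-year NIIP = 6907 + (-454) = 6453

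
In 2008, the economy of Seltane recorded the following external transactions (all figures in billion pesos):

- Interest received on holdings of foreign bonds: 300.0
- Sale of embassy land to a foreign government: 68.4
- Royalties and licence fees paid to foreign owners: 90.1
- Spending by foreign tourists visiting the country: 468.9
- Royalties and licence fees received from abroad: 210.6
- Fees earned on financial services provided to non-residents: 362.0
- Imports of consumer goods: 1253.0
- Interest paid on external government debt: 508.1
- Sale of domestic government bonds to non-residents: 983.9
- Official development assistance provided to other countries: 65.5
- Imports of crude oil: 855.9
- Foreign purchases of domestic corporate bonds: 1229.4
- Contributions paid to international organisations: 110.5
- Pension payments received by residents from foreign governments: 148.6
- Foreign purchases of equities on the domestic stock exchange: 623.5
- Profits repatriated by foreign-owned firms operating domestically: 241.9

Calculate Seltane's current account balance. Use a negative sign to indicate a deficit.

-1634.9

Goods: -1253.0 - 855.9 = -2108.9
Services: 210.6 + 362.0 - 90.1 + 468.9 = 951.4
Primary income: 300.0 - 241.9 - 508.1 = -450.0
Secondary income: 148.6 - 110.5 - 65.5 = -27.4
Current account = (-2108.9) + 951.4 + (-450.0) + (-27.4) = -1634.9
(Excluded from the current account — capital account: sale of embassy land to a foreign government 68.4; financial account: sale of domestic government bonds to non-residents 983.9, foreign purchases of domestic corporate bonds 1229.4, foreign purchases of equities on the domestic stock exchange 623.5.)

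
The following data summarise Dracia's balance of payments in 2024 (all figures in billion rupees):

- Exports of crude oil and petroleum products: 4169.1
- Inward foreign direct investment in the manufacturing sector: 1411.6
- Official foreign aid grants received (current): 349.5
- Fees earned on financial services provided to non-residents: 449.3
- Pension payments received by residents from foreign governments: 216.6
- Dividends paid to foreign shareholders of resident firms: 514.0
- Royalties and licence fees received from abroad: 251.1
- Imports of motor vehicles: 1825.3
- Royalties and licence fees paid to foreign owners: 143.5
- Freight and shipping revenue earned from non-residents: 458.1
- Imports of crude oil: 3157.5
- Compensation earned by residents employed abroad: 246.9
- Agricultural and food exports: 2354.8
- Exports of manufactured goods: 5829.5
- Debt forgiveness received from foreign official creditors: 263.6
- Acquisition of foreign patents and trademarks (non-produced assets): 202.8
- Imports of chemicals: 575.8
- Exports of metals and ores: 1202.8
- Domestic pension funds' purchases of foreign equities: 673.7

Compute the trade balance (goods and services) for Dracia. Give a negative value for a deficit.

Goods: 1202.8 - 575.8 + 4169.1 + 2354.8 - 3157.5 - 1825.3 + 5829.5 = 7997.6
Services: 449.3 - 143.5 + 458.1 + 251.1 = 1015.0
Trade balance = 7997.6 + 1015.0 = 9012.6
(Excluded from the trade balance — financial account: inward foreign direct investment in the manufacturing sector 1411.6, domestic pension funds' purchases of foreign equities 673.7; secondary income: official foreign aid grants received (current) 349.5, pension payments received by residents from foreign governments 216.6; primary income: dividends paid to foreign shareholders of resident firms 514.0, compensation earned by residents employed abroad 246.9; capital account: debt forgiveness received from foreign official creditors 263.6, acquisition of foreign patents and trademarks (non-produced assets) 202.8.)

9012.6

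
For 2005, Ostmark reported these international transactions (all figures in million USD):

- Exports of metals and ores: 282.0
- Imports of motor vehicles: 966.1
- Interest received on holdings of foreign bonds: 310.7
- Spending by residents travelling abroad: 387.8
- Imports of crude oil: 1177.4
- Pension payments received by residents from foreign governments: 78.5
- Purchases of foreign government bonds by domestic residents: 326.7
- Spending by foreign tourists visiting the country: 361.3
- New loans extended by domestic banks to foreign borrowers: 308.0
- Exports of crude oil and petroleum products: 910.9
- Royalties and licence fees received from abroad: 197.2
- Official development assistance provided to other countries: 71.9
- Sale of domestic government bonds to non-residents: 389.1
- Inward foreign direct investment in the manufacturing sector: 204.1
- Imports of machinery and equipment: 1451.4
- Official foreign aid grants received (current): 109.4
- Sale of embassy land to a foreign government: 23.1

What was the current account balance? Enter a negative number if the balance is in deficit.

-1804.6

Goods: 910.9 + 282.0 - 966.1 - 1451.4 - 1177.4 = -2402.0
Services: 361.3 + 197.2 - 387.8 = 170.7
Primary income: 310.7
Secondary income: -71.9 + 109.4 + 78.5 = 116.0
Current account = (-2402.0) + 170.7 + 310.7 + 116.0 = -1804.6
(Excluded from the current account — financial account: purchases of foreign government bonds by domestic residents 326.7, new loans extended by domestic banks to foreign borrowers 308.0, sale of domestic government bonds to non-residents 389.1, inward foreign direct investment in the manufacturing sector 204.1; capital account: sale of embassy land to a foreign government 23.1.)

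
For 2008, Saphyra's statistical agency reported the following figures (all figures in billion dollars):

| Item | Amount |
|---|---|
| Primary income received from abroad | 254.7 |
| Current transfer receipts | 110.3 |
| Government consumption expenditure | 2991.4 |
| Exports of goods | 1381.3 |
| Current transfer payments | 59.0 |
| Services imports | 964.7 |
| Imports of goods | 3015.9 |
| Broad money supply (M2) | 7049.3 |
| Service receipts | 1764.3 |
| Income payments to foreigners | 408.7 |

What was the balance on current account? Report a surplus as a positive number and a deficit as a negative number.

-937.7

Goods balance = 1381.3 - 3015.9 = -1634.6
Services balance = 1764.3 - 964.7 = 799.6
Trade balance (goods + services) = -1634.6 + 799.6 = -835.0
Net primary income = 254.7 - 408.7 = -154.0
Net secondary income = 110.3 - 59.0 = 51.3
Current account = -835.0 + (-154.0) + 51.3 = -937.7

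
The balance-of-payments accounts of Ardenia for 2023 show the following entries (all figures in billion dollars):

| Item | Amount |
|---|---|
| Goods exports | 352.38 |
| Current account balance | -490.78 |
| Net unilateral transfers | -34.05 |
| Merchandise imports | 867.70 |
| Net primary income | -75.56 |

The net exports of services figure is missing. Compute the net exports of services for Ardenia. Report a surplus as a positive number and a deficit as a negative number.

Current account = goods balance + services balance + net primary income + net secondary income
Sum of the known components = -624.93
Net exports of services = CA - (known components) = -490.78 - (-624.93) = 134.15

134.15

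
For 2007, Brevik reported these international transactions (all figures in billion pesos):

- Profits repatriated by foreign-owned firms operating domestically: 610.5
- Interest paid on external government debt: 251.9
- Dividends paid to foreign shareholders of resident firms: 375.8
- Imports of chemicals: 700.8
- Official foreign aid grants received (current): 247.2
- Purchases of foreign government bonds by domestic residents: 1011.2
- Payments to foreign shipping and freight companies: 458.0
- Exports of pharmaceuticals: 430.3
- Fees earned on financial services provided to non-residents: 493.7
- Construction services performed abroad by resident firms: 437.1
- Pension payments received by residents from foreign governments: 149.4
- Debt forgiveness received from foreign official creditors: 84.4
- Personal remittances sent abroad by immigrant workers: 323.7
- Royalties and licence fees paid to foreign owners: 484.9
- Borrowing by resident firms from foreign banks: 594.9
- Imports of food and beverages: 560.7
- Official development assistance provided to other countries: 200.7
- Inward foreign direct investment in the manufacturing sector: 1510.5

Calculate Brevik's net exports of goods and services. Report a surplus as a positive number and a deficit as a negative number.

Goods: -560.7 - 700.8 + 430.3 = -831.2
Services: 493.7 - 484.9 + 437.1 - 458.0 = -12.1
Trade balance = -831.2 + (-12.1) = -843.3
(Excluded from the trade balance — primary income: profits repatriated by foreign-owned firms operating domestically 610.5, interest paid on external government debt 251.9, dividends paid to foreign shareholders of resident firms 375.8; secondary income: official foreign aid grants received (current) 247.2, pension payments received by residents from foreign governments 149.4, personal remittances sent abroad by immigrant workers 323.7, official development assistance provided to other countries 200.7; financial account: purchases of foreign government bonds by domestic residents 1011.2, borrowing by resident firms from foreign banks 594.9, inward foreign direct investment in the manufacturing sector 1510.5; capital account: debt forgiveness received from foreign official creditors 84.4.)

-843.3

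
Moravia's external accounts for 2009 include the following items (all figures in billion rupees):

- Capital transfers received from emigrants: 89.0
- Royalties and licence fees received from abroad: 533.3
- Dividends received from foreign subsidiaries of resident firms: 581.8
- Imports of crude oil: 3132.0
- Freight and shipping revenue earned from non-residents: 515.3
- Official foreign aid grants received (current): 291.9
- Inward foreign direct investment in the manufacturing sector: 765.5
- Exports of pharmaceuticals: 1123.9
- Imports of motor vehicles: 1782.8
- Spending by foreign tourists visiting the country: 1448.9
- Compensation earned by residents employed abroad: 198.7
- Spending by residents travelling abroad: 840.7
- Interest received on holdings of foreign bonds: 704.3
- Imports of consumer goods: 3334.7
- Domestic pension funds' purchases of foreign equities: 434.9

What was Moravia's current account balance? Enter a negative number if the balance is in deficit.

-3692.1

Goods: 1123.9 - 3132.0 - 3334.7 - 1782.8 = -7125.6
Services: 515.3 - 840.7 + 533.3 + 1448.9 = 1656.8
Primary income: 198.7 + 581.8 + 704.3 = 1484.8
Secondary income: 291.9
Current account = (-7125.6) + 1656.8 + 1484.8 + 291.9 = -3692.1
(Excluded from the current account — capital account: capital transfers received from emigrants 89.0; financial account: inward foreign direct investment in the manufacturing sector 765.5, domestic pension funds' purchases of foreign equities 434.9.)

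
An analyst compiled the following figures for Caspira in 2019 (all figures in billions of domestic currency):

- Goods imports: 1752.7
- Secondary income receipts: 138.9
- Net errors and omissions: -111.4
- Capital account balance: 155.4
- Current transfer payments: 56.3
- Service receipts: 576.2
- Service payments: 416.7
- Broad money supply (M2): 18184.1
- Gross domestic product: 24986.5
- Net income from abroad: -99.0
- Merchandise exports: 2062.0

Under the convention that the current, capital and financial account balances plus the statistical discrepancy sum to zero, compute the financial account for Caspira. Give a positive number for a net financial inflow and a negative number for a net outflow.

-496.4

Goods balance = 2062.0 - 1752.7 = 309.3
Services balance = 576.2 - 416.7 = 159.5
Trade balance (goods + services) = 309.3 + 159.5 = 468.8
Net primary income = -99.0
Net secondary income = 138.9 - 56.3 = 82.6
Current account = 468.8 + (-99.0) + 82.6 = 452.4
Financial account = -(452.4 + 155.4 + (-111.4)) = -496.4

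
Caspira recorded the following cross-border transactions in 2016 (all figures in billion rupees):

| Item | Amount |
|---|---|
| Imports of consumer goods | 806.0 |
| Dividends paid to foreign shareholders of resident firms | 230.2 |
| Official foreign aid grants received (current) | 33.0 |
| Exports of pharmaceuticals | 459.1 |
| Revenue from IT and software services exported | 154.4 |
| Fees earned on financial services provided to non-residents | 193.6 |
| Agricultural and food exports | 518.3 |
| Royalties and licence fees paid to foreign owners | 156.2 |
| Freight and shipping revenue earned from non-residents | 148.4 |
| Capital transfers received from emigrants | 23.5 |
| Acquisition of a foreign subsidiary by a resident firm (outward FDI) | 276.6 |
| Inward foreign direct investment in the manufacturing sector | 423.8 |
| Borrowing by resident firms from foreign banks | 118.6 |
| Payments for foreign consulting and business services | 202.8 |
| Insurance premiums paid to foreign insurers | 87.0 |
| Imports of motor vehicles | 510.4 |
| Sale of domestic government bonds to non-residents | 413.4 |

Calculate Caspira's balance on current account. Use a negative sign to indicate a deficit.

-485.8

Goods: -510.4 + 459.1 + 518.3 - 806.0 = -339.0
Services: 193.6 - 156.2 - 202.8 + 148.4 - 87.0 + 154.4 = 50.4
Primary income: -230.2
Secondary income: 33.0
Current account = (-339.0) + 50.4 + (-230.2) + 33.0 = -485.8
(Excluded from the current account — capital account: capital transfers received from emigrants 23.5; financial account: acquisition of a foreign subsidiary by a resident firm (outward FDI) 276.6, inward foreign direct investment in the manufacturing sector 423.8, borrowing by resident firms from foreign banks 118.6, sale of domestic government bonds to non-residents 413.4.)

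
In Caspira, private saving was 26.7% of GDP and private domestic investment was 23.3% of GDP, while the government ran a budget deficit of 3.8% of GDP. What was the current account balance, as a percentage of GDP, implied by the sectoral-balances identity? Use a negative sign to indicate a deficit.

By the sectoral-balances identity, CA = (S_private - I) + (T - G).
Private balance = 26.7 - 23.3 = 3.4
Government balance (T - G) = -3.8
CA = 3.4 + (-3.8) = -0.4

-0.4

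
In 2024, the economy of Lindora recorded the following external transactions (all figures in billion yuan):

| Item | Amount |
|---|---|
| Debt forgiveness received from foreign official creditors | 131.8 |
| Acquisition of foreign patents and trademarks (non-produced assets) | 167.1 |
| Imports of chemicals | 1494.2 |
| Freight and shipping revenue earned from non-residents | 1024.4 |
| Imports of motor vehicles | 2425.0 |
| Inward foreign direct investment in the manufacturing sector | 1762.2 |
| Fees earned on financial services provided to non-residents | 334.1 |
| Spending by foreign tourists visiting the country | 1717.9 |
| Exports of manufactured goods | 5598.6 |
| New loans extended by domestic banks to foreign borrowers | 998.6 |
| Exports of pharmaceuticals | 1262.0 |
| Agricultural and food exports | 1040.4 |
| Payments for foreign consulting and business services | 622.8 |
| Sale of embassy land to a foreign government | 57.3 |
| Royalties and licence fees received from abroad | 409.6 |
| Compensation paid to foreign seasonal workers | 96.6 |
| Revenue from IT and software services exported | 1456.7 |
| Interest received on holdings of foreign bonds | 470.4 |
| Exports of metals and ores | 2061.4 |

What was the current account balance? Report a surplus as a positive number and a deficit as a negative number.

10736.9

Goods: 1040.4 + 2061.4 + 1262.0 - 1494.2 + 5598.6 - 2425.0 = 6043.2
Services: 1456.7 + 1024.4 - 622.8 + 334.1 + 1717.9 + 409.6 = 4319.9
Primary income: -96.6 + 470.4 = 373.8
Current account = 6043.2 + 4319.9 + 373.8 = 10736.9
(Excluded from the current account — capital account: debt forgiveness received from foreign official creditors 131.8, acquisition of foreign patents and trademarks (non-produced assets) 167.1, sale of embassy land to a foreign government 57.3; financial account: inward foreign direct investment in the manufacturing sector 1762.2, new loans extended by domestic banks to foreign borrowers 998.6.)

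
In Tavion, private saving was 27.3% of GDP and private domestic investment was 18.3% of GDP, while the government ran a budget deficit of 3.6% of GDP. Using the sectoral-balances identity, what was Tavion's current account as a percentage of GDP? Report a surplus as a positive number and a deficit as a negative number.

5.4

By the sectoral-balances identity, CA = (S_private - I) + (T - G).
Private balance = 27.3 - 18.3 = 9.0
Government balance (T - G) = -3.6
CA = 9.0 + (-3.6) = 5.4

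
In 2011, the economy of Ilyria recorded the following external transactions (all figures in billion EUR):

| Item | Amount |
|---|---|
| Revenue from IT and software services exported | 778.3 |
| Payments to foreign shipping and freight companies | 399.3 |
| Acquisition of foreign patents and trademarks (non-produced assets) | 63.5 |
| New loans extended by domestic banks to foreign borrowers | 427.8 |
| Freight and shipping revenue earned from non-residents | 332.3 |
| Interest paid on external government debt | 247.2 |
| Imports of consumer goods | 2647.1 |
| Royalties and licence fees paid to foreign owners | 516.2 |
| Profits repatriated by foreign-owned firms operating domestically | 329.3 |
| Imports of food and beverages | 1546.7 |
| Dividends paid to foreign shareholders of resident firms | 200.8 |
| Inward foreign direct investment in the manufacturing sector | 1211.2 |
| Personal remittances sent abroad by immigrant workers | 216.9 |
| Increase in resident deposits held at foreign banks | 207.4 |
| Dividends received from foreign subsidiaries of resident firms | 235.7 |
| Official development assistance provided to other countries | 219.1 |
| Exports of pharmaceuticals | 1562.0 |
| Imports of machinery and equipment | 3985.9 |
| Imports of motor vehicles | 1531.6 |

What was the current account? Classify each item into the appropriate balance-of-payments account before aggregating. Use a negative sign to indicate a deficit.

-8931.8

Goods: -3985.9 - 1546.7 - 1531.6 + 1562.0 - 2647.1 = -8149.3
Services: -516.2 + 332.3 + 778.3 - 399.3 = 195.1
Primary income: -329.3 + 235.7 - 247.2 - 200.8 = -541.6
Secondary income: -216.9 - 219.1 = -436.0
Current account = (-8149.3) + 195.1 + (-541.6) + (-436.0) = -8931.8
(Excluded from the current account — capital account: acquisition of foreign patents and trademarks (non-produced assets) 63.5; financial account: new loans extended by domestic banks to foreign borrowers 427.8, inward foreign direct investment in the manufacturing sector 1211.2, increase in resident deposits held at foreign banks 207.4.)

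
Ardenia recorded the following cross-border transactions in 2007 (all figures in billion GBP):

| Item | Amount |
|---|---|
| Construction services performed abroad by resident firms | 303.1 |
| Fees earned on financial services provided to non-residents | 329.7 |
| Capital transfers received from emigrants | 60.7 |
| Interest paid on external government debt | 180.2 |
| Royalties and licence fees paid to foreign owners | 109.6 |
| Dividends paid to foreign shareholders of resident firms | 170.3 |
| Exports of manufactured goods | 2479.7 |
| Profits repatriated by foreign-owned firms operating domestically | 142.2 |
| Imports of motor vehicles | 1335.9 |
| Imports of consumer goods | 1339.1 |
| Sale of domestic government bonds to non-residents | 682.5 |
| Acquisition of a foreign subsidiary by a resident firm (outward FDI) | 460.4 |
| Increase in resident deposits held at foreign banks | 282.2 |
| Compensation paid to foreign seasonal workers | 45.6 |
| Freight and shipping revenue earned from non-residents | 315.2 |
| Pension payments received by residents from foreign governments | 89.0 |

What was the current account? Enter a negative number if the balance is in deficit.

193.8

Goods: 2479.7 - 1335.9 - 1339.1 = -195.3
Services: 329.7 - 109.6 + 315.2 + 303.1 = 838.4
Primary income: -180.2 - 45.6 - 142.2 - 170.3 = -538.3
Secondary income: 89.0
Current account = (-195.3) + 838.4 + (-538.3) + 89.0 = 193.8
(Excluded from the current account — capital account: capital transfers received from emigrants 60.7; financial account: sale of domestic government bonds to non-residents 682.5, acquisition of a foreign subsidiary by a resident firm (outward FDI) 460.4, increase in resident deposits held at foreign banks 282.2.)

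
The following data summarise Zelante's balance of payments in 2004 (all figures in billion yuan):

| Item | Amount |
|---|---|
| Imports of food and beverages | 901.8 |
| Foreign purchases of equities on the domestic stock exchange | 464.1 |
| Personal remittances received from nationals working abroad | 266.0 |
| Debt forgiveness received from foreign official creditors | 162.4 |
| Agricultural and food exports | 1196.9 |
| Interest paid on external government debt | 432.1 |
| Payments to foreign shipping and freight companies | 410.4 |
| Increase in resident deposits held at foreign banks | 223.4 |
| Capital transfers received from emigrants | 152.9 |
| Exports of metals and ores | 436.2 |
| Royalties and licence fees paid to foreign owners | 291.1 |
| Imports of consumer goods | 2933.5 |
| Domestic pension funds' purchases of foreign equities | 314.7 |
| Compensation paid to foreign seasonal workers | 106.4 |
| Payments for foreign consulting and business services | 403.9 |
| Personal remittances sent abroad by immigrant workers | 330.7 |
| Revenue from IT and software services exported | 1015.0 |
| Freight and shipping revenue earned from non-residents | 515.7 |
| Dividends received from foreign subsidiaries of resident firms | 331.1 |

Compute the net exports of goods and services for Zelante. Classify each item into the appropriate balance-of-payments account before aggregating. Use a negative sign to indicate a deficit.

-1776.9

Goods: -901.8 - 2933.5 + 436.2 + 1196.9 = -2202.2
Services: -403.9 + 1015.0 + 515.7 - 410.4 - 291.1 = 425.3
Trade balance = -2202.2 + 425.3 = -1776.9
(Excluded from the trade balance — financial account: foreign purchases of equities on the domestic stock exchange 464.1, increase in resident deposits held at foreign banks 223.4, domestic pension funds' purchases of foreign equities 314.7; secondary income: personal remittances received from nationals working abroad 266.0, personal remittances sent abroad by immigrant workers 330.7; capital account: debt forgiveness received from foreign official creditors 162.4, capital transfers received from emigrants 152.9; primary income: interest paid on external government debt 432.1, compensation paid to foreign seasonal workers 106.4, dividends received from foreign subsidiaries of resident firms 331.1.)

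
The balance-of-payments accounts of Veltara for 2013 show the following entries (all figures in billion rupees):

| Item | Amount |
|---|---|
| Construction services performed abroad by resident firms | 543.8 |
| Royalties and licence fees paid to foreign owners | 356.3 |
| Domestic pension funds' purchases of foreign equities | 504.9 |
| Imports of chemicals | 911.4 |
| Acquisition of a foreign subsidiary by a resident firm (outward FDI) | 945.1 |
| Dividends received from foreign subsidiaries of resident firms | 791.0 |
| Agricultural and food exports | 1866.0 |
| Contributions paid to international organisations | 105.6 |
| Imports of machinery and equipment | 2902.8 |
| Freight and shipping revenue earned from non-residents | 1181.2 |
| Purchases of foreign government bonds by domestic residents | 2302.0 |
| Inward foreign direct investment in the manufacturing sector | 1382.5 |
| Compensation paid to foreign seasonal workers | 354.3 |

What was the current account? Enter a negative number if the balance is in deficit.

-248.4

Goods: 1866.0 - 2902.8 - 911.4 = -1948.2
Services: 1181.2 + 543.8 - 356.3 = 1368.7
Primary income: 791.0 - 354.3 = 436.7
Secondary income: -105.6
Current account = (-1948.2) + 1368.7 + 436.7 + (-105.6) = -248.4
(Excluded from the current account — financial account: domestic pension funds' purchases of foreign equities 504.9, acquisition of a foreign subsidiary by a resident firm (outward FDI) 945.1, purchases of foreign government bonds by domestic residents 2302.0, inward foreign direct investment in the manufacturing sector 1382.5.)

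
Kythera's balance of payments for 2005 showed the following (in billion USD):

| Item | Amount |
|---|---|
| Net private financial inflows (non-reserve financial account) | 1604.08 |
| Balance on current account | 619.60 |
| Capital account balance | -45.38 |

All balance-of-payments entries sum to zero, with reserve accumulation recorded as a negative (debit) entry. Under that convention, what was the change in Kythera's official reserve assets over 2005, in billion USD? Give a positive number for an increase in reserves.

Official reserve transactions balance = -(619.60 + (-45.38) + 1604.08) = -2178.30
An accumulation of reserves is recorded as a debit (negative entry), so the change in the stock of reserves is the negative of that balance.
Change in official reserves = -(-2178.30) = 2178.30

2178.30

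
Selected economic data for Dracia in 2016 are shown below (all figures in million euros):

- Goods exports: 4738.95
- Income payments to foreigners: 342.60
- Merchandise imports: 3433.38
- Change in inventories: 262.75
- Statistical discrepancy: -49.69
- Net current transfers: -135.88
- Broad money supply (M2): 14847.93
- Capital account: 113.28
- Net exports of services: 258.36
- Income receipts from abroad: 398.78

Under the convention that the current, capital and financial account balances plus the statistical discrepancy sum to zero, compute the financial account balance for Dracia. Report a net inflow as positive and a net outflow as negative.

-1547.82

Goods balance = 4738.95 - 3433.38 = 1305.57
Services balance = 258.36
Trade balance (goods + services) = 1305.57 + 258.36 = 1563.93
Net primary income = 398.78 - 342.60 = 56.18
Net secondary income = -135.88
Current account = 1563.93 + 56.18 + (-135.88) = 1484.23
Financial account = -(1484.23 + 113.28 + (-49.69)) = -1547.82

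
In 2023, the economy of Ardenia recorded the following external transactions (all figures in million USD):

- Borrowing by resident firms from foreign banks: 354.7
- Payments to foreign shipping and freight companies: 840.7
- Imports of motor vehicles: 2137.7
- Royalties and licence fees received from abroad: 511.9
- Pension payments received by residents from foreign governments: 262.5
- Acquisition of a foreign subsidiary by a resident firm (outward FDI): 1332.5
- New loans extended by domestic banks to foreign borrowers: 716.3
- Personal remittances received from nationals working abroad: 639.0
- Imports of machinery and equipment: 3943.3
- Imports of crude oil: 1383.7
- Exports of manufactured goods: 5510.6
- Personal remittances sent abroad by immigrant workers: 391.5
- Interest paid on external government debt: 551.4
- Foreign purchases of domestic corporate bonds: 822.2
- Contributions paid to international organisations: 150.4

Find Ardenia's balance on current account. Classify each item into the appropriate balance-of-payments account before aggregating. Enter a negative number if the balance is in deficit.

Goods: -2137.7 - 3943.3 + 5510.6 - 1383.7 = -1954.1
Services: 511.9 - 840.7 = -328.8
Primary income: -551.4
Secondary income: -391.5 + 639.0 - 150.4 + 262.5 = 359.6
Current account = (-1954.1) + (-328.8) + (-551.4) + 359.6 = -2474.7
(Excluded from the current account — financial account: borrowing by resident firms from foreign banks 354.7, acquisition of a foreign subsidiary by a resident firm (outward FDI) 1332.5, new loans extended by domestic banks to foreign borrowers 716.3, foreign purchases of domestic corporate bonds 822.2.)

-2474.7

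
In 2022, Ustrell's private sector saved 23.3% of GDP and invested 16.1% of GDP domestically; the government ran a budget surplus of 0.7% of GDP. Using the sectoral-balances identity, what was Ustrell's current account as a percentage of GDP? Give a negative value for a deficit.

7.9

By the sectoral-balances identity, CA = (S_private - I) + (T - G).
Private balance = 23.3 - 16.1 = 7.2
Government balance (T - G) = 0.7
CA = 7.2 + 0.7 = 7.9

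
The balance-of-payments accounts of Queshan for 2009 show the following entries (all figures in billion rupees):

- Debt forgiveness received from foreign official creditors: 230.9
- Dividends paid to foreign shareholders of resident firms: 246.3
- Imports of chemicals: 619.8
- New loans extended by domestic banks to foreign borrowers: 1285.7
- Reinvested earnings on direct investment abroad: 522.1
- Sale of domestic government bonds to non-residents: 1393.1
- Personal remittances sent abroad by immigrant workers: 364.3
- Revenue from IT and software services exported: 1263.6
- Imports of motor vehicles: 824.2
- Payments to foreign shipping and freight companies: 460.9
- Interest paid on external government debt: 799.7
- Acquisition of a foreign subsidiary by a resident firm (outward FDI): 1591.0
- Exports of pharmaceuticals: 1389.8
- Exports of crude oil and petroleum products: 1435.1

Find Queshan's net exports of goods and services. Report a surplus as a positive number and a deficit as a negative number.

2183.6

Goods: 1435.1 + 1389.8 - 619.8 - 824.2 = 1380.9
Services: -460.9 + 1263.6 = 802.7
Trade balance = 1380.9 + 802.7 = 2183.6
(Excluded from the trade balance — capital account: debt forgiveness received from foreign official creditors 230.9; primary income: dividends paid to foreign shareholders of resident firms 246.3, reinvested earnings on direct investment abroad 522.1, interest paid on external government debt 799.7; financial account: new loans extended by domestic banks to foreign borrowers 1285.7, sale of domestic government bonds to non-residents 1393.1, acquisition of a foreign subsidiary by a resident firm (outward FDI) 1591.0; secondary income: personal remittances sent abroad by immigrant workers 364.3.)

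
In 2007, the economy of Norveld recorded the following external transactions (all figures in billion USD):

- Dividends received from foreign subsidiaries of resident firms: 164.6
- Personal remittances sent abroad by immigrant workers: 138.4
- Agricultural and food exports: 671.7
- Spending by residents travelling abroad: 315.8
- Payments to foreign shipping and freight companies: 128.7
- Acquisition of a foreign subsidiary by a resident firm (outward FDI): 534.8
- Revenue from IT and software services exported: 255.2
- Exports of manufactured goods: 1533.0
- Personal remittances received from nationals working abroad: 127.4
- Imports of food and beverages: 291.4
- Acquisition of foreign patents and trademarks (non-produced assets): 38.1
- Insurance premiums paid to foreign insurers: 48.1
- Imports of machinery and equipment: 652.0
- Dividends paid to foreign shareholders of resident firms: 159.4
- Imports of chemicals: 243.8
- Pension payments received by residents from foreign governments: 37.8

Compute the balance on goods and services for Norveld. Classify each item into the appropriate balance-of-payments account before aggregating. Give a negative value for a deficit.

Goods: -243.8 - 652.0 + 671.7 - 291.4 + 1533.0 = 1017.5
Services: -48.1 - 128.7 - 315.8 + 255.2 = -237.4
Trade balance = 1017.5 + (-237.4) = 780.1
(Excluded from the trade balance — primary income: dividends received from foreign subsidiaries of resident firms 164.6, dividends paid to foreign shareholders of resident firms 159.4; secondary income: personal remittances sent abroad by immigrant workers 138.4, personal remittances received from nationals working abroad 127.4, pension payments received by residents from foreign governments 37.8; financial account: acquisition of a foreign subsidiary by a resident firm (outward FDI) 534.8; capital account: acquisition of foreign patents and trademarks (non-produced assets) 38.1.)

780.1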